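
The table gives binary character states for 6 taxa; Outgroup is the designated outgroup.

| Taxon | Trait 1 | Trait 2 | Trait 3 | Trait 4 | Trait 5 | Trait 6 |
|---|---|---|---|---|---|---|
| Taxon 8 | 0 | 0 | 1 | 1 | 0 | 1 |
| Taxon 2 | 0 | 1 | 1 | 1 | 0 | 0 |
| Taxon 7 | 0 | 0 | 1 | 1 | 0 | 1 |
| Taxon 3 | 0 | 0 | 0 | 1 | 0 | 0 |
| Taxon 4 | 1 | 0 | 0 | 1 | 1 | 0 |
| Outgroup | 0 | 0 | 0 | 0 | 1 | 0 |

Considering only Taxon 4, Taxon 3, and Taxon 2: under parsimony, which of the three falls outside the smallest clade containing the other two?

Character polarity is set by the outgroup: the derived state is whichever differs from the outgroup's state, so for Trait 5 the derived state is '0', and for the remaining characters it is '1'.
Trait 1: derived state '1' in Taxon 4 only — an autapomorphy, so it tells us nothing about relationships among taxa.
Trait 2 (derived state '1') is unique to Taxon 2 (autapomorphy; uninformative for grouping).
Trait 3: derived state '1' in Taxon 2, Taxon 7, and Taxon 8 only — synapomorphy for {Taxon 2, Taxon 7, Taxon 8}.
Trait 4 (derived state '1') is shared by all ingroup taxa — unites the whole ingroup.
Trait 5 (derived state '0') is shared by Taxon 2, Taxon 3, Taxon 7, and Taxon 8 — a synapomorphy uniting that clade.
Trait 6: derived state '1' in Taxon 7 and Taxon 8 only — synapomorphy for {Taxon 7, Taxon 8}.
Most parsimonious ingroup topology: ((((Taxon 7,Taxon 8),Taxon 2),Taxon 3),Taxon 4).
Taxon 2 and Taxon 3 share a more recent common ancestor with each other than either does with Taxon 4, so Taxon 4 is the least closely related of the three.

Taxon 4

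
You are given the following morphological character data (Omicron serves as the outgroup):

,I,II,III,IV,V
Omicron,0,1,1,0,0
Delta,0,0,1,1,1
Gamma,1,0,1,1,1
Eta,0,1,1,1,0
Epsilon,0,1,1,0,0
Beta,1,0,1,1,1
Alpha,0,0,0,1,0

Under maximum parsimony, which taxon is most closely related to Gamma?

Beta

Character polarity is set by the outgroup: the derived state is whichever differs from the outgroup's state, so for II, III the derived state is '0', and for the remaining characters it is '1'.
I (derived state '1') is shared by Beta and Gamma — a synapomorphy uniting that clade.
II (derived state '0') is shared by Alpha, Beta, Delta, and Gamma — a synapomorphy uniting that clade.
III (derived state '0') is unique to Alpha (autapomorphy; uninformative for grouping).
Only Alpha, Beta, Delta, Eta, and Gamma show the derived state '1' for IV, supporting them as a clade.
V (derived state '1') is shared by Beta, Delta, and Gamma — a synapomorphy uniting that clade.
Most parsimonious ingroup topology: ((((Delta,(Gamma,Beta)),Alpha),Eta),Epsilon).
Gamma and Beta form a cherry on this tree, so they are sister taxa.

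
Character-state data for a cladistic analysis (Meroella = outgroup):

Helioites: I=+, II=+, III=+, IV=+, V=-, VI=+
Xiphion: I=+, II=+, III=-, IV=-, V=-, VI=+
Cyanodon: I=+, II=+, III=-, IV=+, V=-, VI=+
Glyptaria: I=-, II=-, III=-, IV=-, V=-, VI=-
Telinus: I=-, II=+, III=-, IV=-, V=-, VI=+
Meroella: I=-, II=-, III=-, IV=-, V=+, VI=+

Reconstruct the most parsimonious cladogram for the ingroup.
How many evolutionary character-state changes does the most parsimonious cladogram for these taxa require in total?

Character polarity is set by the outgroup: the derived state is whichever differs from the outgroup's state, so for V, VI the derived state is '-', and for the remaining characters it is '+'.
I (derived state '+') is shared by Cyanodon, Helioites, and Xiphion — a synapomorphy uniting that clade.
II (derived state '+') is shared by Cyanodon, Helioites, Telinus, and Xiphion — a synapomorphy uniting that clade.
III: derived state '+' in Helioites only — an autapomorphy, so it tells us nothing about relationships among taxa.
Only Cyanodon and Helioites show the derived state '+' for IV, supporting them as a clade.
All ingroup taxa share the derived state '-' for V; it defines the ingroup but does not resolve relationships within it.
VI: derived state '-' in Glyptaria only — an autapomorphy, so it tells us nothing about relationships among taxa.
Most parsimonious ingroup topology: ((Telinus,((Cyanodon,Helioites),Xiphion)),Glyptaria).
Changes per character on this tree: I: 1; II: 1; III: 1; IV: 1; V: 1; VI: 1.
Total = 6.

6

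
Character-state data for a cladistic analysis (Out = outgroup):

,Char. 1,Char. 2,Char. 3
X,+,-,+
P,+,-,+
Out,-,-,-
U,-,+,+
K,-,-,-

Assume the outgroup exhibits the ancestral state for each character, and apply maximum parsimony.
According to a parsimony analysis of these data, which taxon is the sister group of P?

X

The outgroup has state '-' for every character, so '+' is the derived state throughout.
Only P and X show the derived state '+' for Char. 1, supporting them as a clade.
Char. 2 (derived state '+') is unique to U (autapomorphy; uninformative for grouping).
Only P, U, and X show the derived state '+' for Char. 3, supporting them as a clade.
Most parsimonious ingroup topology: (((P,X),U),K).
P and X form a cherry on this tree, so they are sister taxa.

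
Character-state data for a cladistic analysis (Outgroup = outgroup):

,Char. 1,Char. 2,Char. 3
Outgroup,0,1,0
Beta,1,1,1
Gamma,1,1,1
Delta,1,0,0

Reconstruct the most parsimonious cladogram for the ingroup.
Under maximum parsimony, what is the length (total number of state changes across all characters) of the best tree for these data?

Character polarity is set by the outgroup: the derived state is whichever differs from the outgroup's state, so for Char. 2 the derived state is '0', and for the remaining characters it is '1'.
Char. 1 (derived state '1') is shared by all ingroup taxa — unites the whole ingroup.
Char. 2: derived state '0' in Delta only — an autapomorphy, so it tells us nothing about relationships among taxa.
Only Beta and Gamma show the derived state '1' for Char. 3, supporting them as a clade.
Most parsimonious ingroup topology: ((Beta,Gamma),Delta).
Changes per character on this tree: Char. 1: 1; Char. 2: 1; Char. 3: 1.
Total = 3.

3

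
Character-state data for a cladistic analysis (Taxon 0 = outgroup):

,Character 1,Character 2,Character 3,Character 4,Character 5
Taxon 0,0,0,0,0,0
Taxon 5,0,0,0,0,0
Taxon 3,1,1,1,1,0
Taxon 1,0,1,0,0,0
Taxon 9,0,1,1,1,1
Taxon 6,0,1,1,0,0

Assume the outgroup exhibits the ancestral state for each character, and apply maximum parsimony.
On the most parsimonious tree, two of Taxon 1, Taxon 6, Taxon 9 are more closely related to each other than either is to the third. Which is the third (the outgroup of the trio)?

Taxon 1

The outgroup has state '0' for every character, so '1' is the derived state throughout.
Character 1 (derived state '1') is unique to Taxon 3 (autapomorphy; uninformative for grouping).
Character 2: derived state '1' in Taxon 1, Taxon 3, Taxon 6, and Taxon 9 only — synapomorphy for {Taxon 1, Taxon 3, Taxon 6, Taxon 9}.
Character 3: derived state '1' in Taxon 3, Taxon 6, and Taxon 9 only — synapomorphy for {Taxon 3, Taxon 6, Taxon 9}.
Character 4: derived state '1' in Taxon 3 and Taxon 9 only — synapomorphy for {Taxon 3, Taxon 9}.
Character 5: derived state '1' in Taxon 9 only — an autapomorphy, so it tells us nothing about relationships among taxa.
Most parsimonious ingroup topology: (Taxon 5,(((Taxon 3,Taxon 9),Taxon 6),Taxon 1)).
Taxon 6 and Taxon 9 share a more recent common ancestor with each other than either does with Taxon 1, so Taxon 1 is the least closely related of the three.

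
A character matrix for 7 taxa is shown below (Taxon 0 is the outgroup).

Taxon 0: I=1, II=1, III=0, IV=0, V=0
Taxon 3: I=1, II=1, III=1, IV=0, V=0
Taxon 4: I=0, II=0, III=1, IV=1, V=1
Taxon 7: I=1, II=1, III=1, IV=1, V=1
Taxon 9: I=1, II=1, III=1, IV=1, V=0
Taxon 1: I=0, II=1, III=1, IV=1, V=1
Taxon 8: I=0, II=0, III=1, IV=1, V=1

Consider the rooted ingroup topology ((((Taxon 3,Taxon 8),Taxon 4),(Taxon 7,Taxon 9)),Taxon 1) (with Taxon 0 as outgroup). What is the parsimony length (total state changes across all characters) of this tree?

11

Map each character onto ((((Taxon 3,Taxon 8),Taxon 4),(Taxon 7,Taxon 9)),Taxon 1) (rooted by Taxon 0) and count the minimum state changes it requires (Fitch parsimony):
I: 3; II: 2; III: 1; IV: 2; V: 3.
Total tree length = 11.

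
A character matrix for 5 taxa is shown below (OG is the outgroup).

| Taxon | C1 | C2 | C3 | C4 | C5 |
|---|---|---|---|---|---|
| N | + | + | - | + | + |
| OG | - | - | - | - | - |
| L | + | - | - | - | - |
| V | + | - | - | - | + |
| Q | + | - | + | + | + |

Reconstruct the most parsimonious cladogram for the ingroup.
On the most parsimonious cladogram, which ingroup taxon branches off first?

The outgroup has state '-' for every character, so '+' is the derived state throughout.
All ingroup taxa share the derived state '+' for C1; it defines the ingroup but does not resolve relationships within it.
C2 (derived state '+') is unique to N (autapomorphy; uninformative for grouping).
C3: derived state '+' in Q only — an autapomorphy, so it tells us nothing about relationships among taxa.
Only N and Q show the derived state '+' for C4, supporting them as a clade.
C5 (derived state '+') is shared by N, Q, and V — a synapomorphy uniting that clade.
Most parsimonious ingroup topology: (((Q,N),V),L).
L is sister to the clade containing all other ingroup taxa, so it is the earliest-diverging (most basal) ingroup lineage.

L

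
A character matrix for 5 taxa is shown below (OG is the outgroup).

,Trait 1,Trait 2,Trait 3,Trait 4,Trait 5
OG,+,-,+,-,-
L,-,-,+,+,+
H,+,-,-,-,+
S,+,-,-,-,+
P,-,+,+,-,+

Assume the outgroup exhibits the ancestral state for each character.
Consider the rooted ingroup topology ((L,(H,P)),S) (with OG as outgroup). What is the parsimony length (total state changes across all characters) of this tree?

7

Map each character onto ((L,(H,P)),S) (rooted by OG) and count the minimum state changes it requires (Fitch parsimony):
Trait 1: 2; Trait 2: 1; Trait 3: 2; Trait 4: 1; Trait 5: 1.
Total tree length = 7.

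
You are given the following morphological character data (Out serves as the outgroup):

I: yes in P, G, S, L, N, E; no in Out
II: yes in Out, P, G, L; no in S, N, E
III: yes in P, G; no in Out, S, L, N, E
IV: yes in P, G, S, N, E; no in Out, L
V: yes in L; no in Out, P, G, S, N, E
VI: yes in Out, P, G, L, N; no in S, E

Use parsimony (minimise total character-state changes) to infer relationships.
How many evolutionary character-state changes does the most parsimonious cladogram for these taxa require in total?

6

Character polarity is set by the outgroup: the derived state is whichever differs from the outgroup's state, so for II, VI the derived state is 'no', and for the remaining characters it is 'yes'.
I (derived state 'yes') is shared by all ingroup taxa — unites the whole ingroup.
II: derived state 'no' in E, N, and S only — synapomorphy for {E, N, S}.
III (derived state 'yes') is shared by G and P — a synapomorphy uniting that clade.
IV: derived state 'yes' in E, G, N, P, and S only — synapomorphy for {E, G, N, P, S}.
V (derived state 'yes') is unique to L (autapomorphy; uninformative for grouping).
VI (derived state 'no') is shared by E and S — a synapomorphy uniting that clade.
Most parsimonious ingroup topology: (((P,G),((S,E),N)),L).
Changes per character on this tree: I: 1; II: 1; III: 1; IV: 1; V: 1; VI: 1.
Total = 6.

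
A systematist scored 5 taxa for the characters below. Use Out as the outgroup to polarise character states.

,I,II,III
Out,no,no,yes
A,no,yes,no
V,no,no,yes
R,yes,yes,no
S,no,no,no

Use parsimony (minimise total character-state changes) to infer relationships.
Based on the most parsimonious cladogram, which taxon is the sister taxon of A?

Character polarity is set by the outgroup: the derived state is whichever differs from the outgroup's state, so for III the derived state is 'no', and for the remaining characters it is 'yes'.
I (derived state 'yes') is unique to R (autapomorphy; uninformative for grouping).
Only A and R show the derived state 'yes' for II, supporting them as a clade.
III: derived state 'no' in A, R, and S only — synapomorphy for {A, R, S}.
Most parsimonious ingroup topology: (((A,R),S),V).
A and R form a cherry on this tree, so they are sister taxa.

R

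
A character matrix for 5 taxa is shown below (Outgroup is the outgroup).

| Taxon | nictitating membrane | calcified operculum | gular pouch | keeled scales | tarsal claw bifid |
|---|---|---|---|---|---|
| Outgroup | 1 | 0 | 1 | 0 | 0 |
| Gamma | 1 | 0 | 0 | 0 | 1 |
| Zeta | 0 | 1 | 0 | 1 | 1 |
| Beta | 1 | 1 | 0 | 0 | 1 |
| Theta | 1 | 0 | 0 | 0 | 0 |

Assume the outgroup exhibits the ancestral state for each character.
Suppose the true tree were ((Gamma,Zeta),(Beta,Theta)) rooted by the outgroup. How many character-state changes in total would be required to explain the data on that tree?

Map each character onto ((Gamma,Zeta),(Beta,Theta)) (rooted by Outgroup) and count the minimum state changes it requires (Fitch parsimony):
nictitating membrane: 1; calcified operculum: 2; gular pouch: 1; keeled scales: 1; tarsal claw bifid: 2.
Total tree length = 7.

7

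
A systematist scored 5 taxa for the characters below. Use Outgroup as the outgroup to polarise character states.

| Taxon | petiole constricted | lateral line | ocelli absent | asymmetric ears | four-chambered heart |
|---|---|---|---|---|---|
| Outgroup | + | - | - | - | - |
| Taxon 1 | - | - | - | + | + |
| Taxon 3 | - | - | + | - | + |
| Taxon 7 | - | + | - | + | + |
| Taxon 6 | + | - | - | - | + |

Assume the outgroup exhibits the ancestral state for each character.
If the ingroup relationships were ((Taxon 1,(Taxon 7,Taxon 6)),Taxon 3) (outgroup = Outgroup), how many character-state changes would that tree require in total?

7

Map each character onto ((Taxon 1,(Taxon 7,Taxon 6)),Taxon 3) (rooted by Outgroup) and count the minimum state changes it requires (Fitch parsimony):
petiole constricted: 2; lateral line: 1; ocelli absent: 1; asymmetric ears: 2; four-chambered heart: 1.
Total tree length = 7.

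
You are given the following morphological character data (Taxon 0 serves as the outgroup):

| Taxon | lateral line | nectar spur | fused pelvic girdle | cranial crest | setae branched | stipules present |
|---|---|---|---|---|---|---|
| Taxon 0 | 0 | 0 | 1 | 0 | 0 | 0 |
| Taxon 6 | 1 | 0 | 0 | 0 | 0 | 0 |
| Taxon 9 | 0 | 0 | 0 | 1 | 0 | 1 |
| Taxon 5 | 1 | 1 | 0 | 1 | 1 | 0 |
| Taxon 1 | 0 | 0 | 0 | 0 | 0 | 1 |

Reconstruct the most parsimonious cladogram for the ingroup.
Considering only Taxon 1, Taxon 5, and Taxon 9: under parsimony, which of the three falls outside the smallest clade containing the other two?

Character polarity is set by the outgroup: the derived state is whichever differs from the outgroup's state, so for fused pelvic girdle the derived state is '0', and for the remaining characters it is '1'.
Only Taxon 5 and Taxon 6 show the derived state '1' for lateral line, supporting them as a clade.
nectar spur: derived state '1' in Taxon 5 only — an autapomorphy, so it tells us nothing about relationships among taxa.
fused pelvic girdle (derived state '0') is shared by all ingroup taxa — unites the whole ingroup.
cranial crest groups Taxon 5 and Taxon 9, which is incompatible with the clades supported by the remaining characters; treating it as convergent (homoplasy) costs fewer steps than any alternative tree.
setae branched (derived state '1') is unique to Taxon 5 (autapomorphy; uninformative for grouping).
Only Taxon 1 and Taxon 9 show the derived state '1' for stipules present, supporting them as a clade.
Most parsimonious ingroup topology: ((Taxon 6,Taxon 5),(Taxon 9,Taxon 1)).
Taxon 1 and Taxon 9 share a more recent common ancestor with each other than either does with Taxon 5, so Taxon 5 is the least closely related of the three.

Taxon 5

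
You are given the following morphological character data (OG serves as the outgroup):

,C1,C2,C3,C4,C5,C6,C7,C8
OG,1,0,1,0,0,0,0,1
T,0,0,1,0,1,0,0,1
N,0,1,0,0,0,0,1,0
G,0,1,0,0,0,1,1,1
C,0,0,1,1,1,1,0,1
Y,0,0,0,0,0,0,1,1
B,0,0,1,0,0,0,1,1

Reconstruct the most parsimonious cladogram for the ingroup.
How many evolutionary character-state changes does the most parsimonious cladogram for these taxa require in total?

Character polarity is set by the outgroup: the derived state is whichever differs from the outgroup's state, so for C1, C3, C8 the derived state is '0', and for the remaining characters it is '1'.
C1 (derived state '0') is shared by all ingroup taxa — unites the whole ingroup.
C2 (derived state '1') is shared by G and N — a synapomorphy uniting that clade.
Only G, N, and Y show the derived state '0' for C3, supporting them as a clade.
C4: derived state '1' in C only — an autapomorphy, so it tells us nothing about relationships among taxa.
Only C and T show the derived state '1' for C5, supporting them as a clade.
C6 (state '1') occurs in C and G but conflicts with the nesting implied by the other characters — most parsimoniously interpreted as homoplasy.
C7 (derived state '1') is shared by B, G, N, and Y — a synapomorphy uniting that clade.
C8 (derived state '0') is unique to N (autapomorphy; uninformative for grouping).
Most parsimonious ingroup topology: (((Y,(N,G)),B),(C,T)).
Changes per character on this tree: C1: 1; C2: 1; C3: 1; C4: 1; C5: 1; C6: 2; C7: 1; C8: 1.
Total = 9.

9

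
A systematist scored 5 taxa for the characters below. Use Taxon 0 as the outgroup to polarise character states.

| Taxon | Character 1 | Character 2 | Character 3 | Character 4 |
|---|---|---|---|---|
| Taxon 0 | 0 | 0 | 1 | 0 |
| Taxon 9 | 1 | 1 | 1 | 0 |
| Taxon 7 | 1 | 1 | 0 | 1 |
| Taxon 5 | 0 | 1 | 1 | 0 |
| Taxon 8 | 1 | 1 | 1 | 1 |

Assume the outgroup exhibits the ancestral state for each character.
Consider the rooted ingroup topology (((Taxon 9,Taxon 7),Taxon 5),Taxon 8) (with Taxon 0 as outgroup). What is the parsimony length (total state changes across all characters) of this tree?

6

Map each character onto (((Taxon 9,Taxon 7),Taxon 5),Taxon 8) (rooted by Taxon 0) and count the minimum state changes it requires (Fitch parsimony):
Character 1: 2; Character 2: 1; Character 3: 1; Character 4: 2.
Total tree length = 6.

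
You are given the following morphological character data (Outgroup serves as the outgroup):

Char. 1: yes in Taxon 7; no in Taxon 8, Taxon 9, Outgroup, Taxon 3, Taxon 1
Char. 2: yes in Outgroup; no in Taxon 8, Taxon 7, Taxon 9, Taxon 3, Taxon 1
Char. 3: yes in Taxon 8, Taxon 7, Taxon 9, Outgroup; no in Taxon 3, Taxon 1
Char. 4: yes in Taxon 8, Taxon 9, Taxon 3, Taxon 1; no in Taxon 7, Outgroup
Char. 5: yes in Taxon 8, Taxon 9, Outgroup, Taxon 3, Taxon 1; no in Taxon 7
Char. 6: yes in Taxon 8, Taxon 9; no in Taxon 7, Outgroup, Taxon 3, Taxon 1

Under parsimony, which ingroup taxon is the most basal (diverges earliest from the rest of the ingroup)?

Taxon 7

Character polarity is set by the outgroup: the derived state is whichever differs from the outgroup's state, so for Char. 2, Char. 3, Char. 5 the derived state is 'no', and for the remaining characters it is 'yes'.
Char. 1: derived state 'yes' in Taxon 7 only — an autapomorphy, so it tells us nothing about relationships among taxa.
Char. 2 (derived state 'no') is shared by all ingroup taxa — unites the whole ingroup.
Only Taxon 1 and Taxon 3 show the derived state 'no' for Char. 3, supporting them as a clade.
Char. 4 (derived state 'yes') is shared by Taxon 1, Taxon 3, Taxon 8, and Taxon 9 — a synapomorphy uniting that clade.
Char. 5: derived state 'no' in Taxon 7 only — an autapomorphy, so it tells us nothing about relationships among taxa.
Char. 6 (derived state 'yes') is shared by Taxon 8 and Taxon 9 — a synapomorphy uniting that clade.
Most parsimonious ingroup topology: (((Taxon 8,Taxon 9),(Taxon 3,Taxon 1)),Taxon 7).
Taxon 7 is sister to the clade containing all other ingroup taxa, so it is the earliest-diverging (most basal) ingroup lineage.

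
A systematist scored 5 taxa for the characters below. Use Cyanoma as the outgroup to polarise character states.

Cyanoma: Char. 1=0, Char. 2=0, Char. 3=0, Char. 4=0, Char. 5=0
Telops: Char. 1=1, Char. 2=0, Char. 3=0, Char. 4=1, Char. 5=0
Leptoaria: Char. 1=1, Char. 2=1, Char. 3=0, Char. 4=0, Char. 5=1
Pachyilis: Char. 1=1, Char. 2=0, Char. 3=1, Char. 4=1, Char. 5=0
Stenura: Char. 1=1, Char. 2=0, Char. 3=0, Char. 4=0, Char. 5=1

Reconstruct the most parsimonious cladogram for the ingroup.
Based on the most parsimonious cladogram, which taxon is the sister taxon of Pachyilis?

Telops

The outgroup has state '0' for every character, so '1' is the derived state throughout.
All ingroup taxa share the derived state '1' for Char. 1; it defines the ingroup but does not resolve relationships within it.
Char. 2: derived state '1' in Leptoaria only — an autapomorphy, so it tells us nothing about relationships among taxa.
Char. 3 (derived state '1') is unique to Pachyilis (autapomorphy; uninformative for grouping).
Char. 4 (derived state '1') is shared by Pachyilis and Telops — a synapomorphy uniting that clade.
Char. 5: derived state '1' in Leptoaria and Stenura only — synapomorphy for {Leptoaria, Stenura}.
Most parsimonious ingroup topology: ((Stenura,Leptoaria),(Pachyilis,Telops)).
Pachyilis and Telops form a cherry on this tree, so they are sister taxa.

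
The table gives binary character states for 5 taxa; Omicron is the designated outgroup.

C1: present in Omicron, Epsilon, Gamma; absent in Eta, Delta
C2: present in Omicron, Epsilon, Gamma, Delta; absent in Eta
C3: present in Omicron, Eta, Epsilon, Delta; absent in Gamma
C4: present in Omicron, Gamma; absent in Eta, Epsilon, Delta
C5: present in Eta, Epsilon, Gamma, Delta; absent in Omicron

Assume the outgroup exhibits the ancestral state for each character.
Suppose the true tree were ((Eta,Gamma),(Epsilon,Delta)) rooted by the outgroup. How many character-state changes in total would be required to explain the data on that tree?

Map each character onto ((Eta,Gamma),(Epsilon,Delta)) (rooted by Omicron) and count the minimum state changes it requires (Fitch parsimony):
C1: 2; C2: 1; C3: 1; C4: 2; C5: 1.
Total tree length = 7.

7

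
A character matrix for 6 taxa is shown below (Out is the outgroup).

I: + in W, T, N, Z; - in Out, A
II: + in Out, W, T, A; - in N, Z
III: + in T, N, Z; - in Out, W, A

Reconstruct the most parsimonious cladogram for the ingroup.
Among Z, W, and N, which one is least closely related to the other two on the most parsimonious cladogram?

Character polarity is set by the outgroup: the derived state is whichever differs from the outgroup's state, so for II the derived state is '-', and for the remaining characters it is '+'.
I (derived state '+') is shared by N, T, W, and Z — a synapomorphy uniting that clade.
II (derived state '-') is shared by N and Z — a synapomorphy uniting that clade.
III (derived state '+') is shared by N, T, and Z — a synapomorphy uniting that clade.
Most parsimonious ingroup topology: ((W,(T,(N,Z))),A).
N and Z share a more recent common ancestor with each other than either does with W, so W is the least closely related of the three.

W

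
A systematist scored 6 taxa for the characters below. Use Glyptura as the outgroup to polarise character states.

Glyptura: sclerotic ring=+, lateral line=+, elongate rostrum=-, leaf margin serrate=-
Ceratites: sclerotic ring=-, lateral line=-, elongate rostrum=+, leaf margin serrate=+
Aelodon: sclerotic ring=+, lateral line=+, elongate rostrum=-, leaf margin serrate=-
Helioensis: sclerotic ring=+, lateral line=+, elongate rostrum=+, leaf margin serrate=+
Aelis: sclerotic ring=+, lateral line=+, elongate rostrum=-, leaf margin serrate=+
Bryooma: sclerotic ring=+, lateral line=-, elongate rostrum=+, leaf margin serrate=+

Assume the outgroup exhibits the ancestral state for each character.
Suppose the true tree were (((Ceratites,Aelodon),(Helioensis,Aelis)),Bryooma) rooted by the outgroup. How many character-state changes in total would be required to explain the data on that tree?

8

Map each character onto (((Ceratites,Aelodon),(Helioensis,Aelis)),Bryooma) (rooted by Glyptura) and count the minimum state changes it requires (Fitch parsimony):
sclerotic ring: 1; lateral line: 2; elongate rostrum: 3; leaf margin serrate: 2.
Total tree length = 8.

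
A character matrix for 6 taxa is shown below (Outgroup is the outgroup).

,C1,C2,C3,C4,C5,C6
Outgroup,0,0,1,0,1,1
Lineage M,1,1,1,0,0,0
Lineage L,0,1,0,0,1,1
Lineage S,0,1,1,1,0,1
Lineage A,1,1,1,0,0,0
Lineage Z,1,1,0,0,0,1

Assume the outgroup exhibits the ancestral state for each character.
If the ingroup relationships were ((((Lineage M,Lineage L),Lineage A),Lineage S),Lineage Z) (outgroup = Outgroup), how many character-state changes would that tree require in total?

11

Map each character onto ((((Lineage M,Lineage L),Lineage A),Lineage S),Lineage Z) (rooted by Outgroup) and count the minimum state changes it requires (Fitch parsimony):
C1: 3; C2: 1; C3: 2; C4: 1; C5: 2; C6: 2.
Total tree length = 11.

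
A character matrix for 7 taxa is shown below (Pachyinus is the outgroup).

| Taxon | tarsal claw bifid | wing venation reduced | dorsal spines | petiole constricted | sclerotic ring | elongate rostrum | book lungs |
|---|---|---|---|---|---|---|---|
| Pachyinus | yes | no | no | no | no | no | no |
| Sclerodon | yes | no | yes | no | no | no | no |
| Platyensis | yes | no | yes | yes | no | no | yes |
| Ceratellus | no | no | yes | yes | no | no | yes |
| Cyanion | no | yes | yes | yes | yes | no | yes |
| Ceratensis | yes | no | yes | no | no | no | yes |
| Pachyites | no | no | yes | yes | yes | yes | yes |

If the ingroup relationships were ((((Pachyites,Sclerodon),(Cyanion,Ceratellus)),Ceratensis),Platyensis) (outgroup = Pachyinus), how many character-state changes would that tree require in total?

Map each character onto ((((Pachyites,Sclerodon),(Cyanion,Ceratellus)),Ceratensis),Platyensis) (rooted by Pachyinus) and count the minimum state changes it requires (Fitch parsimony):
tarsal claw bifid: 2; wing venation reduced: 1; dorsal spines: 1; petiole constricted: 3; sclerotic ring: 2; elongate rostrum: 1; book lungs: 2.
Total tree length = 12.

12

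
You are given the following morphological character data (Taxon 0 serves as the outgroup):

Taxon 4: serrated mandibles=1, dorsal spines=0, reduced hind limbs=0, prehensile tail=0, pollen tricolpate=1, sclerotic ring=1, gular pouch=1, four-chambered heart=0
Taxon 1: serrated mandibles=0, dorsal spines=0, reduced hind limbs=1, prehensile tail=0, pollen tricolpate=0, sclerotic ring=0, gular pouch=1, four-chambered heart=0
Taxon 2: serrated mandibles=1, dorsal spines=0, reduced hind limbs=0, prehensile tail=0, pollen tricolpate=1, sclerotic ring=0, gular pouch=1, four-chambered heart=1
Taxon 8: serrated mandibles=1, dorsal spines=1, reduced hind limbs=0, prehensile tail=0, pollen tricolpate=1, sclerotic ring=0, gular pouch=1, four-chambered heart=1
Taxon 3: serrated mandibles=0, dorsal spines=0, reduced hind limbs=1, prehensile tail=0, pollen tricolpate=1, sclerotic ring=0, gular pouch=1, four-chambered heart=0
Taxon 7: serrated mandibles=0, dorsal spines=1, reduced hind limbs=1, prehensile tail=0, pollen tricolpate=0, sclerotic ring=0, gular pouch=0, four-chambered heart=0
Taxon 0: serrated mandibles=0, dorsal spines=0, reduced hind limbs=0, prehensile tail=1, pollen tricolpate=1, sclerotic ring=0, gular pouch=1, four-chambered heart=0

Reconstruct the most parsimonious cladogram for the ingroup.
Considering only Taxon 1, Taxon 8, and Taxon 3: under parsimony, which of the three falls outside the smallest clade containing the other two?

Taxon 8

Character polarity is set by the outgroup: the derived state is whichever differs from the outgroup's state, so for prehensile tail, pollen tricolpate, gular pouch the derived state is '0', and for the remaining characters it is '1'.
serrated mandibles: derived state '1' in Taxon 2, Taxon 4, and Taxon 8 only — synapomorphy for {Taxon 2, Taxon 4, Taxon 8}.
dorsal spines groups Taxon 7 and Taxon 8, which is incompatible with the clades supported by the remaining characters; treating it as convergent (homoplasy) costs fewer steps than any alternative tree.
reduced hind limbs (derived state '1') is shared by Taxon 1, Taxon 3, and Taxon 7 — a synapomorphy uniting that clade.
prehensile tail (derived state '0') is shared by all ingroup taxa — unites the whole ingroup.
pollen tricolpate (derived state '0') is shared by Taxon 1 and Taxon 7 — a synapomorphy uniting that clade.
sclerotic ring: derived state '1' in Taxon 4 only — an autapomorphy, so it tells us nothing about relationships among taxa.
gular pouch (derived state '0') is unique to Taxon 7 (autapomorphy; uninformative for grouping).
four-chambered heart (derived state '1') is shared by Taxon 2 and Taxon 8 — a synapomorphy uniting that clade.
Most parsimonious ingroup topology: (((Taxon 8,Taxon 2),Taxon 4),((Taxon 7,Taxon 1),Taxon 3)).
Taxon 3 and Taxon 1 share a more recent common ancestor with each other than either does with Taxon 8, so Taxon 8 is the least closely related of the three.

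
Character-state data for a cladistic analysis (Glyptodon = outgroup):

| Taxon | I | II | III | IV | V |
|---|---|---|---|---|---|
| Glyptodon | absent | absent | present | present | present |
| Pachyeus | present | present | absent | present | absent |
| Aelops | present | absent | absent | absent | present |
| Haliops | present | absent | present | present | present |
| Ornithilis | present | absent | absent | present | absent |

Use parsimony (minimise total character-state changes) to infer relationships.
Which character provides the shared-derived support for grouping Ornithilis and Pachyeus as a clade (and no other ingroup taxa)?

Character polarity is set by the outgroup: the derived state is whichever differs from the outgroup's state, so for III, IV, V the derived state is 'absent', and for the remaining characters it is 'present'.
I (derived state 'present') is shared by all ingroup taxa — unites the whole ingroup.
II (derived state 'present') is unique to Pachyeus (autapomorphy; uninformative for grouping).
III: derived state 'absent' in Aelops, Ornithilis, and Pachyeus only — synapomorphy for {Aelops, Ornithilis, Pachyeus}.
IV: derived state 'absent' in Aelops only — an autapomorphy, so it tells us nothing about relationships among taxa.
V (derived state 'absent') is shared by Ornithilis and Pachyeus — a synapomorphy uniting that clade.
Most parsimonious ingroup topology: (((Pachyeus,Ornithilis),Aelops),Haliops).
The clade {Ornithilis, Pachyeus} is supported by V: its derived state 'absent' occurs in exactly those taxa and in no other taxon (including the outgroup).

V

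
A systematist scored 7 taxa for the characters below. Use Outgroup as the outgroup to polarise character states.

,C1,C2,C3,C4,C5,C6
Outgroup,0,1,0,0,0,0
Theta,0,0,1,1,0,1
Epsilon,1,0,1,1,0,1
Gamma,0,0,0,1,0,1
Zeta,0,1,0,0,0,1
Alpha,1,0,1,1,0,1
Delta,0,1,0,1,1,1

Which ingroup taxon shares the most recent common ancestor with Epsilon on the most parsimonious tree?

Alpha

Character polarity is set by the outgroup: the derived state is whichever differs from the outgroup's state, so for C2 the derived state is '0', and for the remaining characters it is '1'.
C1: derived state '1' in Alpha and Epsilon only — synapomorphy for {Alpha, Epsilon}.
C2: derived state '0' in Alpha, Epsilon, Gamma, and Theta only — synapomorphy for {Alpha, Epsilon, Gamma, Theta}.
C3: derived state '1' in Alpha, Epsilon, and Theta only — synapomorphy for {Alpha, Epsilon, Theta}.
C4 (derived state '1') is shared by Alpha, Delta, Epsilon, Gamma, and Theta — a synapomorphy uniting that clade.
C5: derived state '1' in Delta only — an autapomorphy, so it tells us nothing about relationships among taxa.
All ingroup taxa share the derived state '1' for C6; it defines the ingroup but does not resolve relationships within it.
Most parsimonious ingroup topology: ((((Theta,(Epsilon,Alpha)),Gamma),Delta),Zeta).
Epsilon and Alpha form a cherry on this tree, so they are sister taxa.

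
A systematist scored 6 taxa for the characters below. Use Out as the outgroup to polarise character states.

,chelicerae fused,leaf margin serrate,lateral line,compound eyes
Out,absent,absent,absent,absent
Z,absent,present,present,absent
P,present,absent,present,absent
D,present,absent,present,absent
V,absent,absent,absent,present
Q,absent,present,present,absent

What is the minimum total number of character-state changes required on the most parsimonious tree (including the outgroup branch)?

The outgroup has state 'absent' for every character, so 'present' is the derived state throughout.
chelicerae fused (derived state 'present') is shared by D and P — a synapomorphy uniting that clade.
leaf margin serrate (derived state 'present') is shared by Q and Z — a synapomorphy uniting that clade.
lateral line: derived state 'present' in D, P, Q, and Z only — synapomorphy for {D, P, Q, Z}.
compound eyes (derived state 'present') is unique to V (autapomorphy; uninformative for grouping).
Most parsimonious ingroup topology: (((Z,Q),(P,D)),V).
Changes per character on this tree: chelicerae fused: 1; leaf margin serrate: 1; lateral line: 1; compound eyes: 1.
Total = 4.

4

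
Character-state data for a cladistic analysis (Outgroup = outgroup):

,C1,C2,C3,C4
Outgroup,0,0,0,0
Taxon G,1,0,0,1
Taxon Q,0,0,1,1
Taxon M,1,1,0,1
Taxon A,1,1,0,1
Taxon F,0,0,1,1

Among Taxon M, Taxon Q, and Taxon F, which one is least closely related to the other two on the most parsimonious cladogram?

The outgroup has state '0' for every character, so '1' is the derived state throughout.
C1 (derived state '1') is shared by Taxon A, Taxon G, and Taxon M — a synapomorphy uniting that clade.
C2 (derived state '1') is shared by Taxon A and Taxon M — a synapomorphy uniting that clade.
C3: derived state '1' in Taxon F and Taxon Q only — synapomorphy for {Taxon F, Taxon Q}.
All ingroup taxa share the derived state '1' for C4; it defines the ingroup but does not resolve relationships within it.
Most parsimonious ingroup topology: ((Taxon G,(Taxon M,Taxon A)),(Taxon Q,Taxon F)).
Taxon Q and Taxon F share a more recent common ancestor with each other than either does with Taxon M, so Taxon M is the least closely related of the three.

Taxon M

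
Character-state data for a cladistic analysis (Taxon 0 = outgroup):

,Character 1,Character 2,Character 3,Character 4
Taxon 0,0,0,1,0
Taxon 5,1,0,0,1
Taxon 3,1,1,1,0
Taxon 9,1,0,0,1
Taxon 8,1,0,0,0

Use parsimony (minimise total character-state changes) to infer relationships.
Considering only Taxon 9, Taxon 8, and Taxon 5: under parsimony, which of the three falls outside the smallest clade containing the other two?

Taxon 8

Character polarity is set by the outgroup: the derived state is whichever differs from the outgroup's state, so for Character 3 the derived state is '0', and for the remaining characters it is '1'.
Character 1 (derived state '1') is shared by all ingroup taxa — unites the whole ingroup.
Character 2 (derived state '1') is unique to Taxon 3 (autapomorphy; uninformative for grouping).
Character 3 (derived state '0') is shared by Taxon 5, Taxon 8, and Taxon 9 — a synapomorphy uniting that clade.
Only Taxon 5 and Taxon 9 show the derived state '1' for Character 4, supporting them as a clade.
Most parsimonious ingroup topology: ((Taxon 8,(Taxon 9,Taxon 5)),Taxon 3).
Taxon 9 and Taxon 5 share a more recent common ancestor with each other than either does with Taxon 8, so Taxon 8 is the least closely related of the three.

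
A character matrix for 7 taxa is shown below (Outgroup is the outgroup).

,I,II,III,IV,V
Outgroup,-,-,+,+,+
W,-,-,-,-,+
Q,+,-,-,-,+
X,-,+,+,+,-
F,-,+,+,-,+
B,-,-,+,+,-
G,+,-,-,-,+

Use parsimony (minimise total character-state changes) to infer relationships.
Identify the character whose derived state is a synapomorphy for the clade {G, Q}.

Character polarity is set by the outgroup: the derived state is whichever differs from the outgroup's state, so for III, IV, V the derived state is '-', and for the remaining characters it is '+'.
Only G and Q show the derived state '+' for I, supporting them as a clade.
II (state '+') occurs in F and X but conflicts with the nesting implied by the other characters — most parsimoniously interpreted as homoplasy.
III (derived state '-') is shared by G, Q, and W — a synapomorphy uniting that clade.
IV (derived state '-') is shared by F, G, Q, and W — a synapomorphy uniting that clade.
V: derived state '-' in B and X only — synapomorphy for {B, X}.
Most parsimonious ingroup topology: (((W,(Q,G)),F),(X,B)).
The clade {G, Q} is supported by I: its derived state '+' occurs in exactly those taxa and in no other taxon (including the outgroup).

I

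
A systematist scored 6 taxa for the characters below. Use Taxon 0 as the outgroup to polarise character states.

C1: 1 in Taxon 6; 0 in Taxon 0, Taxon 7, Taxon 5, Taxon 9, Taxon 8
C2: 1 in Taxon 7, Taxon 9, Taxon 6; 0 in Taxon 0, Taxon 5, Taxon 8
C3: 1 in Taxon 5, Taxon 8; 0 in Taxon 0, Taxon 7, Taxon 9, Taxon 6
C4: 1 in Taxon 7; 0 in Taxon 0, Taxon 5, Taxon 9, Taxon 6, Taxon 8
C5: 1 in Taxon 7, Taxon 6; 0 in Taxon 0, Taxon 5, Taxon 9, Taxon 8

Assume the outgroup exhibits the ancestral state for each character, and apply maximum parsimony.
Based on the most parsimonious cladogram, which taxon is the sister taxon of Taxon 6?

Taxon 7

The outgroup has state '0' for every character, so '1' is the derived state throughout.
C1 (derived state '1') is unique to Taxon 6 (autapomorphy; uninformative for grouping).
C2: derived state '1' in Taxon 6, Taxon 7, and Taxon 9 only — synapomorphy for {Taxon 6, Taxon 7, Taxon 9}.
C3 (derived state '1') is shared by Taxon 5 and Taxon 8 — a synapomorphy uniting that clade.
C4 (derived state '1') is unique to Taxon 7 (autapomorphy; uninformative for grouping).
C5: derived state '1' in Taxon 6 and Taxon 7 only — synapomorphy for {Taxon 6, Taxon 7}.
Most parsimonious ingroup topology: (((Taxon 7,Taxon 6),Taxon 9),(Taxon 5,Taxon 8)).
Taxon 6 and Taxon 7 form a cherry on this tree, so they are sister taxa.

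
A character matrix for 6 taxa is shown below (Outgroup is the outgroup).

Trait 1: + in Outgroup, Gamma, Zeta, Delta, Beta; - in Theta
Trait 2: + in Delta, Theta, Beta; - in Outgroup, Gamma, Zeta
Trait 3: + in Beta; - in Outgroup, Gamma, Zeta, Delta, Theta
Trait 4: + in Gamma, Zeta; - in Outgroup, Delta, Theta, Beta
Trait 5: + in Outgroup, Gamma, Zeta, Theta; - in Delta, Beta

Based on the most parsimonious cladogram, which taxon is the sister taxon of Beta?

Character polarity is set by the outgroup: the derived state is whichever differs from the outgroup's state, so for Trait 1, Trait 5 the derived state is '-', and for the remaining characters it is '+'.
Trait 1: derived state '-' in Theta only — an autapomorphy, so it tells us nothing about relationships among taxa.
Trait 2: derived state '+' in Beta, Delta, and Theta only — synapomorphy for {Beta, Delta, Theta}.
Trait 3: derived state '+' in Beta only — an autapomorphy, so it tells us nothing about relationships among taxa.
Only Gamma and Zeta show the derived state '+' for Trait 4, supporting them as a clade.
Trait 5 (derived state '-') is shared by Beta and Delta — a synapomorphy uniting that clade.
Most parsimonious ingroup topology: ((Gamma,Zeta),((Delta,Beta),Theta)).
Beta and Delta form a cherry on this tree, so they are sister taxa.

Delta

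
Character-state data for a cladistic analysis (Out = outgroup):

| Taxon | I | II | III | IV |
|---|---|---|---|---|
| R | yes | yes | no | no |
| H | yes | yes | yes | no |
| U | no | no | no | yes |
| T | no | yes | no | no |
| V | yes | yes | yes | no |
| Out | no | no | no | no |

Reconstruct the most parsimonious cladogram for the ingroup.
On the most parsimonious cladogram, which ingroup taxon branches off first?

The outgroup has state 'no' for every character, so 'yes' is the derived state throughout.
I (derived state 'yes') is shared by H, R, and V — a synapomorphy uniting that clade.
II (derived state 'yes') is shared by H, R, T, and V — a synapomorphy uniting that clade.
III (derived state 'yes') is shared by H and V — a synapomorphy uniting that clade.
IV: derived state 'yes' in U only — an autapomorphy, so it tells us nothing about relationships among taxa.
Most parsimonious ingroup topology: ((((V,H),R),T),U).
U is sister to the clade containing all other ingroup taxa, so it is the earliest-diverging (most basal) ingroup lineage.

U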